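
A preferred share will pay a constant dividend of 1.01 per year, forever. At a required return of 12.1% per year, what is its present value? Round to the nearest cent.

Level perpetuity: PV = C / r = 1.01 / 0.121 = 8.35

8.35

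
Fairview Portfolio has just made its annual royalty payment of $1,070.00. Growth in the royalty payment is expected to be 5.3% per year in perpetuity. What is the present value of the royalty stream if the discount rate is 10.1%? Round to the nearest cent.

D₁ = D₀ × (1 + g) = $1,070.00 × 1.053 = $1,126.7100
Growing perpetuity: P = D₁ / (r − g) = $1,126.7100 / (0.101 − 0.053) = $23,473.13

$23473.13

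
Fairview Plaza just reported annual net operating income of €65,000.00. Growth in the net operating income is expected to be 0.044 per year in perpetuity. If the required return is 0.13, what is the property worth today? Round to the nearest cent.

D₁ = D₀ × (1 + g) = €65,000.00 × 1.044 = €67,860.0000
Growing perpetuity: P = D₁ / (r − g) = €67,860.0000 / (0.13 − 0.044) = €789,069.77

€789069.77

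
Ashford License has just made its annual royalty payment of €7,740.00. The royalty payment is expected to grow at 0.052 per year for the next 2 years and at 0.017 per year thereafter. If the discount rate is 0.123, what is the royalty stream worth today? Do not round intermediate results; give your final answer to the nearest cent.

€79209.93

D_1 = 8142.48000
D_2 = 8565.88896
Terminal value at year 2: TV = D_2×(1+g_2)/(r−g_2) = 8711.50907/0.106 = 82184.04785
P_0 = D_1/(1+r)^1 + D_2/(1+r)^2 + TV/(1+r)^2
    = 7250.65004 + 6792.23851 + 65167.04306 = 79209.93162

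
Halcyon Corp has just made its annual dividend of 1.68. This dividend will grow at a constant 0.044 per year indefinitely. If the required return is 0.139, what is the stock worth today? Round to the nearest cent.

18.46

D₁ = D₀ × (1 + g) = 1.68 × 1.044 = 1.7539
Growing perpetuity: P = D₁ / (r − g) = 1.7539 / (0.139 − 0.044) = 18.46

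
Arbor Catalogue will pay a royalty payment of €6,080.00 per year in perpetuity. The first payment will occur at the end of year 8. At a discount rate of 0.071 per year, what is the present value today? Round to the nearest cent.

Value at end of year 7: C / r = €6,080.00 / 0.071 = €85,633.8028
Discount to today: PV = €85,633.8028 / (1 + 0.071)^7 = €85,633.8028 / 1.616316 = €52,980.85

€52980.85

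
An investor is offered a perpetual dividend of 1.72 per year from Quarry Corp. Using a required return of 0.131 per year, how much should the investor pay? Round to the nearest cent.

13.13

Level perpetuity: PV = C / r = 1.72 / 0.131 = 13.13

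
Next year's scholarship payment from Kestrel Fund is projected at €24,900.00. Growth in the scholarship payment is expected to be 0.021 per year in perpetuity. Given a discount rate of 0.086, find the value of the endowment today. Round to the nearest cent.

€383076.92

Growing perpetuity: P = D₁ / (r − g) = €24,900.0000 / (0.086 − 0.021) = €383,076.92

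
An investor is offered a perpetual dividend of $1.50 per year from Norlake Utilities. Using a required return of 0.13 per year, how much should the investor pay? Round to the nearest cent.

$11.54

Level perpetuity: PV = C / r = $1.50 / 0.13 = $11.54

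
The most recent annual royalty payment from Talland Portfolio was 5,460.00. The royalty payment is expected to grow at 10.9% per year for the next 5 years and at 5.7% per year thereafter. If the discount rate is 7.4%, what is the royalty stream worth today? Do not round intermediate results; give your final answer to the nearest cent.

D_1 = 6055.14000
D_2 = 6715.15026
D_3 = 7447.10164
D_4 = 8258.83572
D_5 = 9159.04881
Terminal value at year 5: TV = D_5×(1+g_2)/(r−g_2) = 9681.11459/0.017 = 569477.32896
P_0 = D_1/(1+r)^1 + D_2/(1+r)^2 + D_3/(1+r)^3 + D_4/(1+r)^4 + D_5/(1+r)^5 + TV/(1+r)^5
    = 5637.93296 + 5821.66448 + 6011.38353 + 6207.28523 + 6409.57106 + 398524.50641 = 428612.34367

428612.34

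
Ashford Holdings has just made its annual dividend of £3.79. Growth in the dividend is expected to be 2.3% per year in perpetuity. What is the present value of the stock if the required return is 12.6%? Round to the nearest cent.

D₁ = D₀ × (1 + g) = £3.79 × 1.023 = £3.8772
Growing perpetuity: P = D₁ / (r − g) = £3.8772 / (0.126 − 0.023) = £37.64

£37.64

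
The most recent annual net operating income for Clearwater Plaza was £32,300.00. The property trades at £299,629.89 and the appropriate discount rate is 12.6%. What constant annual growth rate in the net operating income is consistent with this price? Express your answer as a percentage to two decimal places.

1.64%

P = D₀(1+g)/(r−g) ⇒ P(r−g) = D₀(1+g) ⇒ g(P+D₀) = P·r − D₀
g = (P·r − D₀)/(P + D₀) = (£299,629.89×0.126 − £32,300.00) / (£299,629.89 + £32,300.00) = 0.016429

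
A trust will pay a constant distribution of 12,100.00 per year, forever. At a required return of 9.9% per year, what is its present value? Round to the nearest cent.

Level perpetuity: PV = C / r = 12,100.00 / 0.099 = 122,222.22

122222.22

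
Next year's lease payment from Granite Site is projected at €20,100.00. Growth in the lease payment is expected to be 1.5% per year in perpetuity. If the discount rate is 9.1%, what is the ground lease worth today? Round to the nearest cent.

€264473.68

Growing perpetuity: P = D₁ / (r − g) = €20,100.0000 / (0.091 − 0.015) = €264,473.68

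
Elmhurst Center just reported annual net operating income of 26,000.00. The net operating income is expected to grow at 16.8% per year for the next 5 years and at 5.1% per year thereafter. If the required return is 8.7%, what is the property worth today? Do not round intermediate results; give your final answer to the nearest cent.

D_1 = 30368.00000
D_2 = 35469.82400
D_3 = 41428.75443
D_4 = 48388.78518
D_5 = 56518.10109
Terminal value at year 5: TV = D_5×(1+g_2)/(r−g_2) = 59400.52424/0.036 = 1650014.56227
P_0 = D_1/(1+r)^1 + D_2/(1+r)^2 + D_3/(1+r)^3 + D_4/(1+r)^4 + D_5/(1+r)^5 + TV/(1+r)^5
    = 27937.44250 + 30019.25744 + 32256.20303 + 34659.83914 + 37242.58704 + 1087276.63828 = 1249391.96743

1249391.97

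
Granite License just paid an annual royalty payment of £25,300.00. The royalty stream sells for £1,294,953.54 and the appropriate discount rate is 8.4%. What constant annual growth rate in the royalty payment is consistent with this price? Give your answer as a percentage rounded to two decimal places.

6.32%

P = D₀(1+g)/(r−g) ⇒ P(r−g) = D₀(1+g) ⇒ g(P+D₀) = P·r − D₀
g = (P·r − D₀)/(P + D₀) = (£1,294,953.54×0.084 − £25,300.00) / (£1,294,953.54 + £25,300.00) = 0.063227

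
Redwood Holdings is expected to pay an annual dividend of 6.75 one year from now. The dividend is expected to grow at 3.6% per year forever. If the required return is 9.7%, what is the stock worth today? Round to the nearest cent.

110.66

Growing perpetuity: P = D₁ / (r − g) = 6.7500 / (0.097 − 0.036) = 110.66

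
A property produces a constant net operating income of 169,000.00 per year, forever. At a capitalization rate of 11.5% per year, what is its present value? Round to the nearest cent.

Level perpetuity: PV = C / r = 169,000.00 / 0.115 = 1,469,565.22

1469565.22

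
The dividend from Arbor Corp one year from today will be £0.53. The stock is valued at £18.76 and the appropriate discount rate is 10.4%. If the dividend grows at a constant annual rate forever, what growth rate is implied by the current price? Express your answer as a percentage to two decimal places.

7.57%

P = D₁/(r−g) ⇒ g = r − D₁/P = 0.104 − £0.53/£18.76 = 0.075748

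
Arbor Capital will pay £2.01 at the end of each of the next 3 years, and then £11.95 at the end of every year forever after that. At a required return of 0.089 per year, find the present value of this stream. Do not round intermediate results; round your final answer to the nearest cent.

£109.06

PV of 3-year annuity: £2.01 × [1 − (1+0.089)^−3] / 0.089 = 5.09698
Perpetuity value at year 3: £11.95 / 0.089 = 134.26966
PV of perpetuity: 134.26966 / (1+0.089)^3 = 103.96670
Total PV = 5.09698 + 103.96670 = 109.06368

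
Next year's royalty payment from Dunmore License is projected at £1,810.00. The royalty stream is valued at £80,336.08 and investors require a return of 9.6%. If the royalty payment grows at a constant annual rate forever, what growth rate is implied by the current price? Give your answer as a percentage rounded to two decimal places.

7.35%

P = D₁/(r−g) ⇒ g = r − D₁/P = 0.096 − £1,810.00/£80,336.08 = 0.073470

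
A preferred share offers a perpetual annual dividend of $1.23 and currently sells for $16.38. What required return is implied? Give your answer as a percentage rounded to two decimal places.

P = C/r ⇒ r = C/P = $1.23/$16.38 = 0.075092

7.51%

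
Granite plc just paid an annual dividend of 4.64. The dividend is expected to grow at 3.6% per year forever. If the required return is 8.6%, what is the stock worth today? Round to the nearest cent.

D₁ = D₀ × (1 + g) = 4.64 × 1.036 = 4.8070
Growing perpetuity: P = D₁ / (r − g) = 4.8070 / (0.086 − 0.036) = 96.14

96.14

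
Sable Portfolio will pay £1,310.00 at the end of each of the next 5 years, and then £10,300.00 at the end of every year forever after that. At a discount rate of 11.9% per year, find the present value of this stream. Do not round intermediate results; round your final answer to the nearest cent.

PV of 5-year annuity: £1,310.00 × [1 − (1+0.119)^−5] / 0.119 = 4733.97881
Perpetuity value at year 5: £10,300.00 / 0.119 = 86554.62185
PV of perpetuity: 86554.62185 / (1+0.119)^5 = 49333.26177
Total PV = 4733.97881 + 49333.26177 = 54067.24057

£54067.24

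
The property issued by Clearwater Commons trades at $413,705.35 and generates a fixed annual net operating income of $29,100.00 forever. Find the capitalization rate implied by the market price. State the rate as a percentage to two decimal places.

7.03%

P = C/r ⇒ r = C/P = $29,100.00/$413,705.35 = 0.070340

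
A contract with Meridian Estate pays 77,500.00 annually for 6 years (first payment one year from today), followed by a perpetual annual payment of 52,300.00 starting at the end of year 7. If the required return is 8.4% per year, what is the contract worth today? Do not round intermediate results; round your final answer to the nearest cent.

PV of 6-year annuity: 77,500.00 × [1 − (1+0.084)^−6] / 0.084 = 353966.84821
Perpetuity value at year 6: 52,300.00 / 0.084 = 622619.04762
PV of perpetuity: 622619.04762 / (1+0.084)^6 = 383748.51650
Total PV = 353966.84821 + 383748.51650 = 737715.36471

737715.36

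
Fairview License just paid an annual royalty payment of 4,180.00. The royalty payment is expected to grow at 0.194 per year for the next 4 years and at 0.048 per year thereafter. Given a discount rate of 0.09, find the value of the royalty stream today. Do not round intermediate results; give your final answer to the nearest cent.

171282.96

D_1 = 4990.92000
D_2 = 5959.15848
D_3 = 7115.23523
D_4 = 8495.59086
Terminal value at year 4: TV = D_4×(1+g_2)/(r−g_2) = 8903.37922/0.042 = 211985.21952
P_0 = D_1/(1+r)^1 + D_2/(1+r)^2 + D_3/(1+r)^3 + D_4/(1+r)^4 + TV/(1+r)^4
    = 4578.82569 + 5015.70447 + 5494.26710 + 6018.49075 + 150175.67388 = 171282.96189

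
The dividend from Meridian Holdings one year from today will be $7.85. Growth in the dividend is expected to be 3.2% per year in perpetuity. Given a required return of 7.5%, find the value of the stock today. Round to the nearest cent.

$182.56

Growing perpetuity: P = D₁ / (r − g) = $7.8500 / (0.075 − 0.032) = $182.56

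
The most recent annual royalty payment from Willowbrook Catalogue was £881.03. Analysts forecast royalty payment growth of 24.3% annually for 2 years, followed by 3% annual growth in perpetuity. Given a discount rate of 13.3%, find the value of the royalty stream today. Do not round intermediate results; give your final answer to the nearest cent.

D_1 = 1095.12029
D_2 = 1361.23452
Terminal value at year 2: TV = D_2×(1+g_2)/(r−g_2) = 1402.07156/0.103 = 13612.34520
P_0 = D_1/(1+r)^1 + D_2/(1+r)^2 + TV/(1+r)^2
    = 966.56689 + 1060.40834 + 10604.08339 = 12631.05862

£12631.06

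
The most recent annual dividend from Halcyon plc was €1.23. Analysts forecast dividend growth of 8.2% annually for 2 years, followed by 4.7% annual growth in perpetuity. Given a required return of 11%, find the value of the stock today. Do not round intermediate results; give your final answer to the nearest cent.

D_1 = 1.33086
D_2 = 1.43999
Terminal value at year 2: TV = D_2×(1+g_2)/(r−g_2) = 1.50767/0.063 = 23.93127
P_0 = D_1/(1+r)^1 + D_2/(1+r)^2 + TV/(1+r)^2
    = 1.19897 + 1.16873 + 19.42316 = 21.79086

€21.79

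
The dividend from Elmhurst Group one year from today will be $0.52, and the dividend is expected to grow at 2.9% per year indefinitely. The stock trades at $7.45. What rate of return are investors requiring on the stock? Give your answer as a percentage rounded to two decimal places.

9.88%

P = D₁/(r − g) ⇒ r = D₁/P + g = $0.5200/$7.45 + 0.029 = 0.069799 + 0.029 = 0.098799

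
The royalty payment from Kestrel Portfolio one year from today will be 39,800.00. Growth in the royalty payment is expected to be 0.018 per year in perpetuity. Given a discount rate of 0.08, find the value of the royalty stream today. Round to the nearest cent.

641935.48

Growing perpetuity: P = D₁ / (r − g) = 39,800.0000 / (0.08 − 0.018) = 641,935.48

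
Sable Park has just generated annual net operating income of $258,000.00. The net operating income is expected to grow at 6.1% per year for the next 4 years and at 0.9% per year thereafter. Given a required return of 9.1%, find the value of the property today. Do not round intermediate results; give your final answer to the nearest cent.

D_1 = 273738.00000
D_2 = 290436.01800
D_3 = 308152.61510
D_4 = 326949.92462
Terminal value at year 4: TV = D_4×(1+g_2)/(r−g_2) = 329892.47394/0.082 = 4023078.95049
P_0 = D_1/(1+r)^1 + D_2/(1+r)^2 + D_3/(1+r)^3 + D_4/(1+r)^4 + TV/(1+r)^4
    = 250905.59120 + 244006.26239 + 237296.64931 + 230771.53521 + 2839615.59788 = 3802595.63598

$3802595.64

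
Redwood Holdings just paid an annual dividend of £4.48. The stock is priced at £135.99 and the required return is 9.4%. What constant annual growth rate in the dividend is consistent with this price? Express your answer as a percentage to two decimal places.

P = D₀(1+g)/(r−g) ⇒ P(r−g) = D₀(1+g) ⇒ g(P+D₀) = P·r − D₀
g = (P·r − D₀)/(P + D₀) = (£135.99×0.094 − £4.48) / (£135.99 + £4.48) = 0.059109

5.91%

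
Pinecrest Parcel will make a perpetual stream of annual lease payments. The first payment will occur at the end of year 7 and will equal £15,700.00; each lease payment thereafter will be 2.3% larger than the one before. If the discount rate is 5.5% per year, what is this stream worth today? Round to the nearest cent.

£355823.74

Value at end of year 6: C₁ / (r − g) = £15,700.00 / (0.055 − 0.023) = £490,625.0000
Discount to today: PV = £490,625.0000 / (1 + 0.055)^6 = £490,625.0000 / 1.378843 = £355,823.74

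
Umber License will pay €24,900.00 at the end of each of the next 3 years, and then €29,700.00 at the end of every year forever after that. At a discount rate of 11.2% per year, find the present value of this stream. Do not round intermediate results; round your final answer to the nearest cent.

PV of 3-year annuity: €24,900.00 × [1 − (1+0.112)^−3] / 0.112 = 60637.45919
Perpetuity value at year 3: €29,700.00 / 0.112 = 265178.57143
PV of perpetuity: 265178.57143 / (1+0.112)^3 = 192851.96348
Total PV = 60637.45919 + 192851.96348 = 253489.42267

€253489.42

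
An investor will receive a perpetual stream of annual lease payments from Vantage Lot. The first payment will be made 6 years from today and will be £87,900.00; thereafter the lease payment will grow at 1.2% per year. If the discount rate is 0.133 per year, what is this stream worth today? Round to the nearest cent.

Value at end of year 5: C₁ / (r − g) = £87,900.00 / (0.133 − 0.012) = £726,446.2810
Discount to today: PV = £726,446.2810 / (1 + 0.133)^5 = £726,446.2810 / 1.867022 = £389,093.48

£389093.48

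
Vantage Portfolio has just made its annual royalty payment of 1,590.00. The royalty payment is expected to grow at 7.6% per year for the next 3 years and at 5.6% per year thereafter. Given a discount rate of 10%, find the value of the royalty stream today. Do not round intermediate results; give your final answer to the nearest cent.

D_1 = 1710.84000
D_2 = 1840.86384
D_3 = 1980.76949
Terminal value at year 3: TV = D_3×(1+g_2)/(r−g_2) = 2091.69258/0.044 = 47538.46780
P_0 = D_1/(1+r)^1 + D_2/(1+r)^2 + D_3/(1+r)^3 + TV/(1+r)^3
    = 1555.30909 + 1521.37507 + 1488.18144 + 35716.35447 = 40281.22008

40281.22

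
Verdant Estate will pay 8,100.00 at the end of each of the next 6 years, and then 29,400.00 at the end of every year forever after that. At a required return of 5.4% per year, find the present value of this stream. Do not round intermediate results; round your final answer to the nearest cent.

PV of 6-year annuity: 8,100.00 × [1 − (1+0.054)^−6] / 0.054 = 40592.37418
Perpetuity value at year 6: 29,400.00 / 0.054 = 544444.44444
PV of perpetuity: 544444.44444 / (1+0.054)^6 = 397109.16037
Total PV = 40592.37418 + 397109.16037 = 437701.53456

437701.53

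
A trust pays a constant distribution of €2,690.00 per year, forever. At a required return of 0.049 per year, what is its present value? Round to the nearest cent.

€54897.96

Level perpetuity: PV = C / r = €2,690.00 / 0.049 = €54,897.96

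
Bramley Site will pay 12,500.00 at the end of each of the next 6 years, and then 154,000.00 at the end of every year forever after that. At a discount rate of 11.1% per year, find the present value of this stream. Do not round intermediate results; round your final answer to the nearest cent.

PV of 6-year annuity: 12,500.00 × [1 − (1+0.111)^−6] / 0.111 = 52729.73241
Perpetuity value at year 6: 154,000.00 / 0.111 = 1387387.38739
PV of perpetuity: 1387387.38739 / (1+0.111)^6 = 737757.08414
Total PV = 52729.73241 + 737757.08414 = 790486.81655

790486.82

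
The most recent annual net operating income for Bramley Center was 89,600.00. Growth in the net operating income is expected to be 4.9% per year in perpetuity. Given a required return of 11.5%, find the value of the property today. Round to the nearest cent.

1424096.97

D₁ = D₀ × (1 + g) = 89,600.00 × 1.049 = 93,990.4000
Growing perpetuity: P = D₁ / (r − g) = 93,990.4000 / (0.115 − 0.049) = 1,424,096.97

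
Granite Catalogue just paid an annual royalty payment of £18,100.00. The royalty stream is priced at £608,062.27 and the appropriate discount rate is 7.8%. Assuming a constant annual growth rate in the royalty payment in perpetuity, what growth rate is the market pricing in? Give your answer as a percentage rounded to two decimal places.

P = D₀(1+g)/(r−g) ⇒ P(r−g) = D₀(1+g) ⇒ g(P+D₀) = P·r − D₀
g = (P·r − D₀)/(P + D₀) = (£608,062.27×0.078 − £18,100.00) / (£608,062.27 + £18,100.00) = 0.046839

4.68%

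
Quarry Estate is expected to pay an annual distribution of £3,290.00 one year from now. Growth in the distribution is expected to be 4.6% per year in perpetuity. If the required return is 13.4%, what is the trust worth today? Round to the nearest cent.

£37386.36

Growing perpetuity: P = D₁ / (r − g) = £3,290.0000 / (0.134 − 0.046) = £37,386.36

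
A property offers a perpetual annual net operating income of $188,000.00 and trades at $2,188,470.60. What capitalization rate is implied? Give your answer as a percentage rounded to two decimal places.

P = C/r ⇒ r = C/P = $188,000.00/$2,188,470.60 = 0.085905

8.59%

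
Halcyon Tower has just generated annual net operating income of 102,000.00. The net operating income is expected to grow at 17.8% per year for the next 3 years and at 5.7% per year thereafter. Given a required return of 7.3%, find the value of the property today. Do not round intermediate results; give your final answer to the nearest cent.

D_1 = 120156.00000
D_2 = 141543.76800
D_3 = 166738.55870
Terminal value at year 3: TV = D_3×(1+g_2)/(r−g_2) = 176242.65655/0.016 = 11015166.03438
P_0 = D_1/(1+r)^1 + D_2/(1+r)^2 + D_3/(1+r)^3 + TV/(1+r)^3
    = 111981.36067 + 122939.46213 + 134969.88480 + 8916448.01486 = 9286338.72247

9286338.72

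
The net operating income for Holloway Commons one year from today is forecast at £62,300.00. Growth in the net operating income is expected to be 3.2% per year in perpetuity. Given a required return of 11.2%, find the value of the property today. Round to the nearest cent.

Growing perpetuity: P = D₁ / (r − g) = £62,300.0000 / (0.112 − 0.032) = £778,750.00

£778750.00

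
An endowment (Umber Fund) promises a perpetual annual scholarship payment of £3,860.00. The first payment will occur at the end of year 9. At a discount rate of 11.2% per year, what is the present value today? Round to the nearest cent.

Value at end of year 8: C / r = £3,860.00 / 0.112 = £34,464.2857
Discount to today: PV = £34,464.2857 / (1 + 0.112)^8 = £34,464.2857 / 2.337967 = £14,741.14

£14741.14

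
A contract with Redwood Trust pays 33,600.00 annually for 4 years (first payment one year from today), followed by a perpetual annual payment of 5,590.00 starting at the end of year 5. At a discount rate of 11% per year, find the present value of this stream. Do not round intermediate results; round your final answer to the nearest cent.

PV of 4-year annuity: 33,600.00 × [1 − (1+0.11)^−4] / 0.11 = 104242.17517
Perpetuity value at year 4: 5,590.00 / 0.11 = 50818.18182
PV of perpetuity: 50818.18182 / (1+0.11)^4 = 33475.51041
Total PV = 104242.17517 + 33475.51041 = 137717.68558

137717.69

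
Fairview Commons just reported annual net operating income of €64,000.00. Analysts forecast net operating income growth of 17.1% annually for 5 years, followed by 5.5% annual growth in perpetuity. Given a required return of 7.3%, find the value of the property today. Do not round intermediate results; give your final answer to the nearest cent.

€6226034.60

D_1 = 74944.00000
D_2 = 87759.42400
D_3 = 102766.28550
D_4 = 120339.32033
D_5 = 140917.34410
Terminal value at year 5: TV = D_5×(1+g_2)/(r−g_2) = 148667.79803/0.018 = 8259322.11257
P_0 = D_1/(1+r)^1 + D_2/(1+r)^2 + D_3/(1+r)^3 + D_4/(1+r)^4 + D_5/(1+r)^5 + TV/(1+r)^5
    = 69845.29357 + 76224.45365 + 83186.23973 + 90783.86460 + 99075.40117 + 5806919.34619 = 6226034.59891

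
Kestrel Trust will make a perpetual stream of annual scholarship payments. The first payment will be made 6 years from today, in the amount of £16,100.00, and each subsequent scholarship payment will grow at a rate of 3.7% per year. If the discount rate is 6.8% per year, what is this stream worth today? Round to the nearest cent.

Value at end of year 5: C₁ / (r − g) = £16,100.00 / (0.068 − 0.037) = £519,354.8387
Discount to today: PV = £519,354.8387 / (1 + 0.068)^5 = £519,354.8387 / 1.389493 = £373,772.99

£373772.99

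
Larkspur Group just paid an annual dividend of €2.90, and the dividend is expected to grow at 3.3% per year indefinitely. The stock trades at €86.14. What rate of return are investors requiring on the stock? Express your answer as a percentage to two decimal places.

6.78%

D₁ = €2.90 × 1.033 = €2.9957
P = D₁/(r − g) ⇒ r = D₁/P + g = €2.9957/€86.14 + 0.033 = 0.034777 + 0.033 = 0.067777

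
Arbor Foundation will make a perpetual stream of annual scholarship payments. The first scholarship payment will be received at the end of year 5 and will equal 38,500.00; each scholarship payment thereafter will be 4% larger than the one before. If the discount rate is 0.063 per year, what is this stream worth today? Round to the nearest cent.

1310991.38

Value at end of year 4: C₁ / (r − g) = 38,500.00 / (0.063 − 0.04) = 1,673,913.0435
Discount to today: PV = 1,673,913.0435 / (1 + 0.063)^4 = 1,673,913.0435 / 1.276830 = 1,310,991.38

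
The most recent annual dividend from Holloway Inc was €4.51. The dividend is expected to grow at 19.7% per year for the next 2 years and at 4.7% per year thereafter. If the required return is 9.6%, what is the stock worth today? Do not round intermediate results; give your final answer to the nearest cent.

D_1 = 5.39847
D_2 = 6.46197
Terminal value at year 2: TV = D_2×(1+g_2)/(r−g_2) = 6.76568/0.049 = 138.07512
P_0 = D_1/(1+r)^1 + D_2/(1+r)^2 + TV/(1+r)^2
    = 4.92561 + 5.37952 + 114.94613 = 125.25126

€125.25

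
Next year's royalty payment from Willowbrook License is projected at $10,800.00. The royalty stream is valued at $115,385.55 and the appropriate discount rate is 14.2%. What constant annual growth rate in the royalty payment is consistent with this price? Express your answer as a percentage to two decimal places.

4.84%

P = D₁/(r−g) ⇒ g = r − D₁/P = 0.142 − $10,800.00/$115,385.55 = 0.048401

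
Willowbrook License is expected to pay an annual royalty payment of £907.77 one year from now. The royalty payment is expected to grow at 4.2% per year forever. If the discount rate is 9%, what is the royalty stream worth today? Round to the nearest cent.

Growing perpetuity: P = D₁ / (r − g) = £907.7700 / (0.09 − 0.042) = £18,911.88

£18911.88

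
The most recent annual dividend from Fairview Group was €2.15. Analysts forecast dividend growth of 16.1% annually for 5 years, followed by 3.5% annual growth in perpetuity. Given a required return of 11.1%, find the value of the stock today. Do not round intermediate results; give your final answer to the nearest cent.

€48.78

D_1 = 2.49615
D_2 = 2.89803
D_3 = 3.36461
D_4 = 3.90632
D_5 = 4.53523
Terminal value at year 5: TV = D_5×(1+g_2)/(r−g_2) = 4.69397/0.076 = 61.76271
P_0 = D_1/(1+r)^1 + D_2/(1+r)^2 + D_3/(1+r)^3 + D_4/(1+r)^4 + D_5/(1+r)^5 + TV/(1+r)^5
    = 2.24676 + 2.34787 + 2.45354 + 2.56396 + 2.67935 + 36.48850 = 48.77998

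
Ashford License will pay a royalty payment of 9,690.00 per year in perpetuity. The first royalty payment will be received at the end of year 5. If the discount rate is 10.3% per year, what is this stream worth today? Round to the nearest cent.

63560.09

Value at end of year 4: C / r = 9,690.00 / 0.103 = 94,077.6699
Discount to today: PV = 94,077.6699 / (1 + 0.103)^4 = 94,077.6699 / 1.480137 = 63,560.09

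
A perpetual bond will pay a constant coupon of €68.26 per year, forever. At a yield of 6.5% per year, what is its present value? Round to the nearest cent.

€1050.15

Level perpetuity: PV = C / r = €68.26 / 0.065 = €1,050.15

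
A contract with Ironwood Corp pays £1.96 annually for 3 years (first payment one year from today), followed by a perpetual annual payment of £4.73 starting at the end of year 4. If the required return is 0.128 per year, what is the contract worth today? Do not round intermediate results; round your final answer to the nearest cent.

PV of 3-year annuity: £1.96 × [1 − (1+0.128)^−3] / 0.128 = 4.64362
Perpetuity value at year 3: £4.73 / 0.128 = 36.95312
PV of perpetuity: 36.95312 / (1+0.128)^3 = 25.74684
Total PV = 4.64362 + 25.74684 = 30.39046

£30.39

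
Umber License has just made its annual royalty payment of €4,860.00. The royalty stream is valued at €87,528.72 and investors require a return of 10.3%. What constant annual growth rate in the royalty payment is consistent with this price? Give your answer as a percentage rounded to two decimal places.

P = D₀(1+g)/(r−g) ⇒ P(r−g) = D₀(1+g) ⇒ g(P+D₀) = P·r − D₀
g = (P·r − D₀)/(P + D₀) = (€87,528.72×0.103 − €4,860.00) / (€87,528.72 + €4,860.00) = 0.044978

4.50%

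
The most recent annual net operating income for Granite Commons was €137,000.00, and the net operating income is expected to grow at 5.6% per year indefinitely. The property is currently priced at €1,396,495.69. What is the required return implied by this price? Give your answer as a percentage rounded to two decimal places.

D₁ = €137,000.00 × 1.056 = €144,672.0000
P = D₁/(r − g) ⇒ r = D₁/P + g = €144,672.0000/€1,396,495.69 + 0.056 = 0.103596 + 0.056 = 0.159596

15.96%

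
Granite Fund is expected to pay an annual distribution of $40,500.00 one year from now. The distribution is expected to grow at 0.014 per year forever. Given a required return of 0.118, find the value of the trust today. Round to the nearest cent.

Growing perpetuity: P = D₁ / (r − g) = $40,500.0000 / (0.118 − 0.014) = $389,423.08

$389423.08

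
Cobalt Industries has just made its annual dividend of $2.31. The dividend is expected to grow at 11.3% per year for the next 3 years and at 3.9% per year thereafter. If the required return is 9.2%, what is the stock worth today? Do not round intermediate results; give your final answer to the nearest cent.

D_1 = 2.57103
D_2 = 2.86156
D_3 = 3.18491
Terminal value at year 3: TV = D_3×(1+g_2)/(r−g_2) = 3.30912/0.053 = 62.43630
P_0 = D_1/(1+r)^1 + D_2/(1+r)^2 + D_3/(1+r)^3 + TV/(1+r)^3
    = 2.35442 + 2.39970 + 2.44585 + 47.94786 = 55.14783

$55.15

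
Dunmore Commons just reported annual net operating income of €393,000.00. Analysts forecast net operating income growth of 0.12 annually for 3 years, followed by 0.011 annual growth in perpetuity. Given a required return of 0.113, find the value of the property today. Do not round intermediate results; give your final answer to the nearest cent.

D_1 = 440160.00000
D_2 = 492979.20000
D_3 = 552136.70400
Terminal value at year 3: TV = D_3×(1+g_2)/(r−g_2) = 558210.20774/0.102 = 5472649.09553
P_0 = D_1/(1+r)^1 + D_2/(1+r)^2 + D_3/(1+r)^3 + TV/(1+r)^3
    = 395471.69811 + 397958.94150 + 400461.82792 + 3969283.41205 = 5163175.87958

€5163175.88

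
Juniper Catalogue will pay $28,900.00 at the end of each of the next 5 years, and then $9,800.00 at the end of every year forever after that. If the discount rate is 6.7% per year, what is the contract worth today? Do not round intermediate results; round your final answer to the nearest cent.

PV of 5-year annuity: $28,900.00 × [1 − (1+0.067)^−5] / 0.067 = 119453.64800
Perpetuity value at year 5: $9,800.00 / 0.067 = 146268.65672
PV of perpetuity: 146268.65672 / (1+0.067)^5 = 105761.88334
Total PV = 119453.64800 + 105761.88334 = 225215.53135

$225215.53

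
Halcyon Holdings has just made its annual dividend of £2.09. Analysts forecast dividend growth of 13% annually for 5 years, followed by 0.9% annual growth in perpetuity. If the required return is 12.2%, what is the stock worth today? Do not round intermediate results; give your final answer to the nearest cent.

£30.01

D_1 = 2.36170
D_2 = 2.66872
D_3 = 3.01565
D_4 = 3.40769
D_5 = 3.85069
Terminal value at year 5: TV = D_5×(1+g_2)/(r−g_2) = 3.88535/0.113 = 34.38359
P_0 = D_1/(1+r)^1 + D_2/(1+r)^2 + D_3/(1+r)^3 + D_4/(1+r)^4 + D_5/(1+r)^5 + TV/(1+r)^5
    = 2.10490 + 2.11991 + 2.13503 + 2.15025 + 2.16558 + 19.33690 = 30.01257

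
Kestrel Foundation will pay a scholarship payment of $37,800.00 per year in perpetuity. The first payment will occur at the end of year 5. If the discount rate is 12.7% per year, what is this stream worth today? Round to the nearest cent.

Value at end of year 4: C / r = $37,800.00 / 0.127 = $297,637.7953
Discount to today: PV = $297,637.7953 / (1 + 0.127)^4 = $297,637.7953 / 1.613228 = $184,498.32

$184498.32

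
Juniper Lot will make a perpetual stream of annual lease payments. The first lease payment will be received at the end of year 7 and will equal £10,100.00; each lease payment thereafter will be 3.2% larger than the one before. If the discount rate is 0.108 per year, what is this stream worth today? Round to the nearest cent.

£71823.94

Value at end of year 6: C₁ / (r − g) = £10,100.00 / (0.108 − 0.032) = £132,894.7368
Discount to today: PV = £132,894.7368 / (1 + 0.108)^6 = £132,894.7368 / 1.850285 = £71,823.94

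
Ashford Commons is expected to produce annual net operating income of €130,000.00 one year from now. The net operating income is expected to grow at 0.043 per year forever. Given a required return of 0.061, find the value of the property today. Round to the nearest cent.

Growing perpetuity: P = D₁ / (r − g) = €130,000.0000 / (0.061 − 0.043) = €7,222,222.22

€7222222.22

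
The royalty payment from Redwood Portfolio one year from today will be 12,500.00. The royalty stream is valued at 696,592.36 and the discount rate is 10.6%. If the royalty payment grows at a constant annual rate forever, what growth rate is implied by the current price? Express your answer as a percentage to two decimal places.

P = D₁/(r−g) ⇒ g = r − D₁/P = 0.106 − 12,500.00/696,592.36 = 0.088056

8.81%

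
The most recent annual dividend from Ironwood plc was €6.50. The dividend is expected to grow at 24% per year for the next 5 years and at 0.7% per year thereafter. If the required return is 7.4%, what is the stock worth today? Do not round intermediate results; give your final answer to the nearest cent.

D_1 = 8.06000
D_2 = 9.99440
D_3 = 12.39306
D_4 = 15.36739
D_5 = 19.05556
Terminal value at year 5: TV = D_5×(1+g_2)/(r−g_2) = 19.18895/0.067 = 286.40227
P_0 = D_1/(1+r)^1 + D_2/(1+r)^2 + D_3/(1+r)^3 + D_4/(1+r)^4 + D_5/(1+r)^5 + TV/(1+r)^5
    = 7.50466 + 8.66459 + 10.00381 + 11.55003 + 13.33523 + 200.42645 = 251.48477

€251.48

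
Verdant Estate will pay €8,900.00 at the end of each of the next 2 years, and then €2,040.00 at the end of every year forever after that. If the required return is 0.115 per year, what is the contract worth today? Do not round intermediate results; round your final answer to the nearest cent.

€29409.50

PV of 2-year annuity: €8,900.00 × [1 − (1+0.115)^−2] / 0.115 = 15140.86348
Perpetuity value at year 2: €2,040.00 / 0.115 = 17739.13043
PV of perpetuity: 17739.13043 / (1+0.115)^2 = 14268.64038
Total PV = 15140.86348 + 14268.64038 = 29409.50386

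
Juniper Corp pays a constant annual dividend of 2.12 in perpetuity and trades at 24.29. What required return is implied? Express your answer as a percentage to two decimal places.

P = C/r ⇒ r = C/P = 2.12/24.29 = 0.087279

8.73%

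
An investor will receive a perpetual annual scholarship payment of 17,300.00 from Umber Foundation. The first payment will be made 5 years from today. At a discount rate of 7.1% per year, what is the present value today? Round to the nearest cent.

Value at end of year 4: C / r = 17,300.00 / 0.071 = 243,661.9718
Discount to today: PV = 243,661.9718 / (1 + 0.071)^4 = 243,661.9718 / 1.315703 = 185,195.26

185195.26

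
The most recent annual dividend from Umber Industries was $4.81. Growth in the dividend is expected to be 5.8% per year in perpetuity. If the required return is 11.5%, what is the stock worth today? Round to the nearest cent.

D₁ = D₀ × (1 + g) = $4.81 × 1.058 = $5.0890
Growing perpetuity: P = D₁ / (r − g) = $5.0890 / (0.115 − 0.058) = $89.28

$89.28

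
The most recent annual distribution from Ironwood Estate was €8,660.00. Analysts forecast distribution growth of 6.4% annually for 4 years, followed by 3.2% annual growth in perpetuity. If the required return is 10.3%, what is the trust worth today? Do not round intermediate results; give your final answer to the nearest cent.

D_1 = 9214.24000
D_2 = 9803.95136
D_3 = 10431.40425
D_4 = 11099.01412
Terminal value at year 4: TV = D_4×(1+g_2)/(r−g_2) = 11454.18257/0.071 = 161326.51508
P_0 = D_1/(1+r)^1 + D_2/(1+r)^2 + D_3/(1+r)^3 + D_4/(1+r)^4 + TV/(1+r)^4
    = 8353.79873 + 8058.42416 + 7773.49348 + 7498.63741 + 108994.27895 = 140678.63273

€140678.63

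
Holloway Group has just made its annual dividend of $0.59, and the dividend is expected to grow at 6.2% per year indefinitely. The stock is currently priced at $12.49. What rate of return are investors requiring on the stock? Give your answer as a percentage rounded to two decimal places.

D₁ = $0.59 × 1.062 = $0.6266
P = D₁/(r − g) ⇒ r = D₁/P + g = $0.6266/$12.49 + 0.062 = 0.050167 + 0.062 = 0.112167

11.22%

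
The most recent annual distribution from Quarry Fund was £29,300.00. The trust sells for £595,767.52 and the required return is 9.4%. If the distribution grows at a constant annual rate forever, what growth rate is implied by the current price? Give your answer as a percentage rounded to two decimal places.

P = D₀(1+g)/(r−g) ⇒ P(r−g) = D₀(1+g) ⇒ g(P+D₀) = P·r − D₀
g = (P·r − D₀)/(P + D₀) = (£595,767.52×0.094 − £29,300.00) / (£595,767.52 + £29,300.00) = 0.042719

4.27%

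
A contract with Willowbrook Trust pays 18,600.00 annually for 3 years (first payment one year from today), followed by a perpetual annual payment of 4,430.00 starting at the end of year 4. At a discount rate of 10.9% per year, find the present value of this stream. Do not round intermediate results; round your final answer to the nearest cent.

PV of 3-year annuity: 18,600.00 × [1 − (1+0.109)^−3] / 0.109 = 45532.26413
Perpetuity value at year 3: 4,430.00 / 0.109 = 40642.20183
PV of perpetuity: 40642.20183 / (1+0.109)^3 = 29797.68946
Total PV = 45532.26413 + 29797.68946 = 75329.95360

75329.95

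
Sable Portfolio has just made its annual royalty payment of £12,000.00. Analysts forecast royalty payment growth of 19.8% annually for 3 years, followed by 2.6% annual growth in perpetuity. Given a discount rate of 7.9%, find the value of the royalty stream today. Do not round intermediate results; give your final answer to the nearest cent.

£362490.64

D_1 = 14376.00000
D_2 = 17222.44800
D_3 = 20632.49270
Terminal value at year 3: TV = D_3×(1+g_2)/(r−g_2) = 21168.93751/0.053 = 399413.91536
P_0 = D_1/(1+r)^1 + D_2/(1+r)^2 + D_3/(1+r)^3 + TV/(1+r)^3
    = 13323.44764 + 14792.85474 + 16424.31880 + 317950.02051 = 362490.64169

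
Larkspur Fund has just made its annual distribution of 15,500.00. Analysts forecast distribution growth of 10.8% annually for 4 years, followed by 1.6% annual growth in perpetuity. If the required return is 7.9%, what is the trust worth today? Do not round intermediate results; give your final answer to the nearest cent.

344223.90

D_1 = 17174.00000
D_2 = 19028.79200
D_3 = 21083.90154
D_4 = 23360.96290
Terminal value at year 4: TV = D_4×(1+g_2)/(r−g_2) = 23734.73831/0.063 = 376741.87791
P_0 = D_1/(1+r)^1 + D_2/(1+r)^2 + D_3/(1+r)^3 + D_4/(1+r)^4 + TV/(1+r)^4
    = 15916.58943 + 16344.37543 + 16783.65893 + 17234.74892 + 277944.52235 = 344223.89507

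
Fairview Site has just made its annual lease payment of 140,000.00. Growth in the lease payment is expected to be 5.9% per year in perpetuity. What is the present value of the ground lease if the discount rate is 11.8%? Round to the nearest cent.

D₁ = D₀ × (1 + g) = 140,000.00 × 1.059 = 148,260.0000
Growing perpetuity: P = D₁ / (r − g) = 148,260.0000 / (0.118 − 0.059) = 2,512,881.36

2512881.36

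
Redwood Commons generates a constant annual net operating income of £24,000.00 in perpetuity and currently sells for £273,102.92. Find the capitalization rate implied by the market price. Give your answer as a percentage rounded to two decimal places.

8.79%

P = C/r ⇒ r = C/P = £24,000.00/£273,102.92 = 0.087879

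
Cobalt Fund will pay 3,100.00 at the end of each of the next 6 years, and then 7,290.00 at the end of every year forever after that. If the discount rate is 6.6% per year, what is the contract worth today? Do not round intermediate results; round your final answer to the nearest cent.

90233.72

PV of 6-year annuity: 3,100.00 × [1 − (1+0.066)^−6] / 0.066 = 14960.51834
Perpetuity value at year 6: 7,290.00 / 0.066 = 110454.54545
PV of perpetuity: 110454.54545 / (1+0.066)^6 = 75273.19750
Total PV = 14960.51834 + 75273.19750 = 90233.71583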